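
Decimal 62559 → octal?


Divide by 8 repeatedly:
62559 ÷ 8 = 7819 remainder 7
7819 ÷ 8 = 977 remainder 3
977 ÷ 8 = 122 remainder 1
122 ÷ 8 = 15 remainder 2
15 ÷ 8 = 1 remainder 7
1 ÷ 8 = 0 remainder 1
Reading remainders bottom-up:
= 0o172137


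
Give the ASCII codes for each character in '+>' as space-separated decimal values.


String: '+>'  (2 characters)
Per-character ASCII lookup:
  '+': special character: '+' = 43
  '>': special character: '>' = 62
= 43 62


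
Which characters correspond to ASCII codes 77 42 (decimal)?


Codes (decimal): 77 42
Per-code ASCII lookup:
  77  (range 65-90: uppercase, 77 - 65 = 12) → 'M'
  42  (special character) → '*'
= 'M*'


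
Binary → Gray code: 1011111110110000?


Binary: 1011111110110000
Gray code: G = B XOR (B >> 1)
B >> 1 = 0101111111011000
1011111110110000 XOR 0101111111011000:
  1 XOR 0 = 1
  0 XOR 1 = 1
  1 XOR 0 = 1
  1 XOR 1 = 0
  1 XOR 1 = 0
  1 XOR 1 = 0
  1 XOR 1 = 0
  1 XOR 1 = 0
  1 XOR 1 = 0
  0 XOR 1 = 1
  1 XOR 0 = 1
  1 XOR 1 = 0
  0 XOR 1 = 1
  0 XOR 0 = 0
  0 XOR 0 = 0
  0 XOR 0 = 0
= 1110000001101000


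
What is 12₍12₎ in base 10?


Positional values (base 12):
  2 × 12^0 = 2 × 1 = 2
  1 × 12^1 = 1 × 12 = 12
Sum = 2 + 12
= 14


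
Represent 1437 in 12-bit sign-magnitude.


Sign bit: 0 (positive)
Magnitude: 1437 = 10110011101
= 010110011101


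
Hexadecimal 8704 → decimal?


Positional values:
Position 0: 4 × 16^0 = 4 × 1 = 4
Position 1: 0 × 16^1 = 0 × 16 = 0
Position 2: 7 × 16^2 = 7 × 256 = 1792
Position 3: 8 × 16^3 = 8 × 4096 = 32768
Sum = 4 + 0 + 1792 + 32768
= 34564


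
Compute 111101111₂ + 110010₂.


Align and add column by column (LSB to MSB, carry propagating):
  0111101111
+ 0000110010
  ----------
  col 0: 1 + 0 + 0 (carry in) = 1 → bit 1, carry out 0
  col 1: 1 + 1 + 0 (carry in) = 2 → bit 0, carry out 1
  col 2: 1 + 0 + 1 (carry in) = 2 → bit 0, carry out 1
  col 3: 1 + 0 + 1 (carry in) = 2 → bit 0, carry out 1
  col 4: 0 + 1 + 1 (carry in) = 2 → bit 0, carry out 1
  col 5: 1 + 1 + 1 (carry in) = 3 → bit 1, carry out 1
  col 6: 1 + 0 + 1 (carry in) = 2 → bit 0, carry out 1
  col 7: 1 + 0 + 1 (carry in) = 2 → bit 0, carry out 1
  col 8: 1 + 0 + 1 (carry in) = 2 → bit 0, carry out 1
  col 9: 0 + 0 + 1 (carry in) = 1 → bit 1, carry out 0
Reading bits MSB→LSB: 1000100001
Strip leading zeros: 1000100001
= 1000100001


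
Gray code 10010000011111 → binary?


Gray code: 10010000011111
MSB stays the same: 1
Each subsequent bit = prev_binary XOR current_gray:
  B[1] = 1 XOR 0 = 1
  B[2] = 1 XOR 0 = 1
  B[3] = 1 XOR 1 = 0
  B[4] = 0 XOR 0 = 0
  B[5] = 0 XOR 0 = 0
  B[6] = 0 XOR 0 = 0
  B[7] = 0 XOR 0 = 0
  B[8] = 0 XOR 0 = 0
  B[9] = 0 XOR 1 = 1
  B[10] = 1 XOR 1 = 0
  B[11] = 0 XOR 1 = 1
  B[12] = 1 XOR 1 = 0
  B[13] = 0 XOR 1 = 1
= 11100000010101 (14357 decimal)


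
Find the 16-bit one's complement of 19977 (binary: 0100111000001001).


Original: 0100111000001001
Invert all bits:
  bit 0: 0 → 1
  bit 1: 1 → 0
  bit 2: 0 → 1
  bit 3: 0 → 1
  bit 4: 1 → 0
  bit 5: 1 → 0
  bit 6: 1 → 0
  bit 7: 0 → 1
  bit 8: 0 → 1
  bit 9: 0 → 1
  bit 10: 0 → 1
  bit 11: 0 → 1
  bit 12: 1 → 0
  bit 13: 0 → 1
  bit 14: 0 → 1
  bit 15: 1 → 0
= 1011000111110110


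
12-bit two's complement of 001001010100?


Original: 001001010100
Step 1 - Invert all bits: 110110101011
Step 2 - Add 1: 110110101011 + 1
= 110110101100 (represents -596)


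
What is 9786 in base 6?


Divide by 6 repeatedly:
9786 ÷ 6 = 1631 remainder 0
1631 ÷ 6 = 271 remainder 5
271 ÷ 6 = 45 remainder 1
45 ÷ 6 = 7 remainder 3
7 ÷ 6 = 1 remainder 1
1 ÷ 6 = 0 remainder 1
Reading remainders bottom-up:
= 113150


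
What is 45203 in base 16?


Divide by 16 repeatedly:
45203 ÷ 16 = 2825 remainder 3 (3)
2825 ÷ 16 = 176 remainder 9 (9)
176 ÷ 16 = 11 remainder 0 (0)
11 ÷ 16 = 0 remainder 11 (B)
Reading remainders bottom-up:
= 0xB093


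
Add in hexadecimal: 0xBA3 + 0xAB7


Align and add column by column (LSB to MSB, each column mod 16 with carry):
  0BA3
+ 0AB7
  ----
  col 0: 3(3) + 7(7) + 0 (carry in) = 10 → A(10), carry out 0
  col 1: A(10) + B(11) + 0 (carry in) = 21 → 5(5), carry out 1
  col 2: B(11) + A(10) + 1 (carry in) = 22 → 6(6), carry out 1
  col 3: 0(0) + 0(0) + 1 (carry in) = 1 → 1(1), carry out 0
Reading digits MSB→LSB: 165A
Strip leading zeros: 165A
= 0x165A


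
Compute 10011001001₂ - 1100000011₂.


Align and subtract column by column (LSB to MSB, borrowing when needed):
  10011001001
- 01100000011
  -----------
  col 0: (1 - 0 borrow-in) - 1 → 1 - 1 = 0, borrow out 0
  col 1: (0 - 0 borrow-in) - 1 → borrow from next column: (0+2) - 1 = 1, borrow out 1
  col 2: (0 - 1 borrow-in) - 0 → borrow from next column: (-1+2) - 0 = 1, borrow out 1
  col 3: (1 - 1 borrow-in) - 0 → 0 - 0 = 0, borrow out 0
  col 4: (0 - 0 borrow-in) - 0 → 0 - 0 = 0, borrow out 0
  col 5: (0 - 0 borrow-in) - 0 → 0 - 0 = 0, borrow out 0
  col 6: (1 - 0 borrow-in) - 0 → 1 - 0 = 1, borrow out 0
  col 7: (1 - 0 borrow-in) - 0 → 1 - 0 = 1, borrow out 0
  col 8: (0 - 0 borrow-in) - 1 → borrow from next column: (0+2) - 1 = 1, borrow out 1
  col 9: (0 - 1 borrow-in) - 1 → borrow from next column: (-1+2) - 1 = 0, borrow out 1
  col 10: (1 - 1 borrow-in) - 0 → 0 - 0 = 0, borrow out 0
Reading bits MSB→LSB: 00111000110
Strip leading zeros: 111000110
= 111000110


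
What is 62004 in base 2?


Divide by 2 repeatedly:
62004 ÷ 2 = 31002 remainder 0
31002 ÷ 2 = 15501 remainder 0
15501 ÷ 2 = 7750 remainder 1
7750 ÷ 2 = 3875 remainder 0
3875 ÷ 2 = 1937 remainder 1
1937 ÷ 2 = 968 remainder 1
968 ÷ 2 = 484 remainder 0
484 ÷ 2 = 242 remainder 0
242 ÷ 2 = 121 remainder 0
121 ÷ 2 = 60 remainder 1
60 ÷ 2 = 30 remainder 0
30 ÷ 2 = 15 remainder 0
15 ÷ 2 = 7 remainder 1
7 ÷ 2 = 3 remainder 1
3 ÷ 2 = 1 remainder 1
1 ÷ 2 = 0 remainder 1
Reading remainders bottom-up:
= 1111001000110100


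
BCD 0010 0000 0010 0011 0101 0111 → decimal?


Each 4-bit group → digit:
  0010 → 2
  0000 → 0
  0010 → 2
  0011 → 3
  0101 → 5
  0111 → 7
= 202357


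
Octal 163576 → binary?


Each octal digit → 3 binary bits:
  1 = 001
  6 = 110
  3 = 011
  5 = 101
  7 = 111
  6 = 110
Concatenate: 001 110 011 101 111 110
= 001110011101111110


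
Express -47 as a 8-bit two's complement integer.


Original: 00101111
Step 1 - Invert all bits: 11010000
Step 2 - Add 1: 11010000 + 1
= 11010001 (represents -47)


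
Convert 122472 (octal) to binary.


Each octal digit → 3 binary bits:
  1 = 001
  2 = 010
  2 = 010
  4 = 100
  7 = 111
  2 = 010
Concatenate: 001 010 010 100 111 010
= 001010010100111010


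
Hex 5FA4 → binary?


Each hex digit → 4 binary bits:
  5 = 0101
  F = 1111
  A = 1010
  4 = 0100
Concatenate: 0101 1111 1010 0100
= 0101111110100100


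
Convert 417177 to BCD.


Each digit → 4-bit binary:
  4 → 0100
  1 → 0001
  7 → 0111
  1 → 0001
  7 → 0111
  7 → 0111
= 0100 0001 0111 0001 0111 0111


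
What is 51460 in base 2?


Divide by 2 repeatedly:
51460 ÷ 2 = 25730 remainder 0
25730 ÷ 2 = 12865 remainder 0
12865 ÷ 2 = 6432 remainder 1
6432 ÷ 2 = 3216 remainder 0
3216 ÷ 2 = 1608 remainder 0
1608 ÷ 2 = 804 remainder 0
804 ÷ 2 = 402 remainder 0
402 ÷ 2 = 201 remainder 0
201 ÷ 2 = 100 remainder 1
100 ÷ 2 = 50 remainder 0
50 ÷ 2 = 25 remainder 0
25 ÷ 2 = 12 remainder 1
12 ÷ 2 = 6 remainder 0
6 ÷ 2 = 3 remainder 0
3 ÷ 2 = 1 remainder 1
1 ÷ 2 = 0 remainder 1
Reading remainders bottom-up:
= 1100100100000100


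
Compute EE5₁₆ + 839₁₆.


Align and add column by column (LSB to MSB, each column mod 16 with carry):
  0EE5
+ 0839
  ----
  col 0: 5(5) + 9(9) + 0 (carry in) = 14 → E(14), carry out 0
  col 1: E(14) + 3(3) + 0 (carry in) = 17 → 1(1), carry out 1
  col 2: E(14) + 8(8) + 1 (carry in) = 23 → 7(7), carry out 1
  col 3: 0(0) + 0(0) + 1 (carry in) = 1 → 1(1), carry out 0
Reading digits MSB→LSB: 171E
Strip leading zeros: 171E
= 0x171E


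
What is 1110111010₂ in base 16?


Group into 4-bit nibbles: 001110111010
  0011 = 3
  1011 = B
  1010 = A
= 0x3BA


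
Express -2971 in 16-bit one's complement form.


Original: 0000101110011011
Invert all bits:
  bit 0: 0 → 1
  bit 1: 0 → 1
  bit 2: 0 → 1
  bit 3: 0 → 1
  bit 4: 1 → 0
  bit 5: 0 → 1
  bit 6: 1 → 0
  bit 7: 1 → 0
  bit 8: 1 → 0
  bit 9: 0 → 1
  bit 10: 0 → 1
  bit 11: 1 → 0
  bit 12: 1 → 0
  bit 13: 0 → 1
  bit 14: 1 → 0
  bit 15: 1 → 0
= 1111010001100100


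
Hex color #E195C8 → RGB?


Hex: #E195C8
R = E1₁₆ = 225
G = 95₁₆ = 149
B = C8₁₆ = 200
= RGB(225, 149, 200)


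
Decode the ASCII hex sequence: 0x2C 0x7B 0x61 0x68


Codes (hex): 0x2C 0x7B 0x61 0x68
Per-code ASCII lookup:
  0x2C = 44  (special character) → ','
  0x7B = 123  (special character) → '{'
  0x61 = 97  (range 97-122: lowercase, 97 - 97 = 0) → 'a'
  0x68 = 104  (range 97-122: lowercase, 104 - 97 = 7) → 'h'
= ',{ah'


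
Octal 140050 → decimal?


Positional values:
Position 0: 0 × 8^0 = 0
Position 1: 5 × 8^1 = 40
Position 2: 0 × 8^2 = 0
Position 3: 0 × 8^3 = 0
Position 4: 4 × 8^4 = 16384
Position 5: 1 × 8^5 = 32768
Sum = 0 + 40 + 0 + 0 + 16384 + 32768
= 49192


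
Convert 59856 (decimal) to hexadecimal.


Divide by 16 repeatedly:
59856 ÷ 16 = 3741 remainder 0 (0)
3741 ÷ 16 = 233 remainder 13 (D)
233 ÷ 16 = 14 remainder 9 (9)
14 ÷ 16 = 0 remainder 14 (E)
Reading remainders bottom-up:
= 0xE9D0


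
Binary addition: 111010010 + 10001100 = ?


Align and add column by column (LSB to MSB, carry propagating):
  0111010010
+ 0010001100
  ----------
  col 0: 0 + 0 + 0 (carry in) = 0 → bit 0, carry out 0
  col 1: 1 + 0 + 0 (carry in) = 1 → bit 1, carry out 0
  col 2: 0 + 1 + 0 (carry in) = 1 → bit 1, carry out 0
  col 3: 0 + 1 + 0 (carry in) = 1 → bit 1, carry out 0
  col 4: 1 + 0 + 0 (carry in) = 1 → bit 1, carry out 0
  col 5: 0 + 0 + 0 (carry in) = 0 → bit 0, carry out 0
  col 6: 1 + 0 + 0 (carry in) = 1 → bit 1, carry out 0
  col 7: 1 + 1 + 0 (carry in) = 2 → bit 0, carry out 1
  col 8: 1 + 0 + 1 (carry in) = 2 → bit 0, carry out 1
  col 9: 0 + 0 + 1 (carry in) = 1 → bit 1, carry out 0
Reading bits MSB→LSB: 1001011110
Strip leading zeros: 1001011110
= 1001011110


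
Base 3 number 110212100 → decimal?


Positional values (base 3):
  0 × 3^0 = 0 × 1 = 0
  0 × 3^1 = 0 × 3 = 0
  1 × 3^2 = 1 × 9 = 9
  2 × 3^3 = 2 × 27 = 54
  1 × 3^4 = 1 × 81 = 81
  2 × 3^5 = 2 × 243 = 486
  0 × 3^6 = 0 × 729 = 0
  1 × 3^7 = 1 × 2187 = 2187
  1 × 3^8 = 1 × 6561 = 6561
Sum = 0 + 0 + 9 + 54 + 81 + 486 + 0 + 2187 + 6561
= 9378


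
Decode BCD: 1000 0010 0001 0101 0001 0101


Each 4-bit group → digit:
  1000 → 8
  0010 → 2
  0001 → 1
  0101 → 5
  0001 → 1
  0101 → 5
= 821515


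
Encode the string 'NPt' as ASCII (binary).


String: 'NPt'  (3 characters)
Per-character ASCII lookup:
  'N': uppercase starts at 65: 'N' = 65 + 13 = 78 → 1001110
  'P': uppercase starts at 65: 'P' = 65 + 15 = 80 → 1010000
  't': lowercase starts at 97: 't' = 97 + 19 = 116 → 1110100
= 1001110 1010000 1110100


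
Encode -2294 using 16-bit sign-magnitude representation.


Sign bit: 1 (negative)
Magnitude: 2294 = 000100011110110
= 1000100011110110


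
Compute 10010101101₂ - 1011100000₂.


Align and subtract column by column (LSB to MSB, borrowing when needed):
  10010101101
- 01011100000
  -----------
  col 0: (1 - 0 borrow-in) - 0 → 1 - 0 = 1, borrow out 0
  col 1: (0 - 0 borrow-in) - 0 → 0 - 0 = 0, borrow out 0
  col 2: (1 - 0 borrow-in) - 0 → 1 - 0 = 1, borrow out 0
  col 3: (1 - 0 borrow-in) - 0 → 1 - 0 = 1, borrow out 0
  col 4: (0 - 0 borrow-in) - 0 → 0 - 0 = 0, borrow out 0
  col 5: (1 - 0 borrow-in) - 1 → 1 - 1 = 0, borrow out 0
  col 6: (0 - 0 borrow-in) - 1 → borrow from next column: (0+2) - 1 = 1, borrow out 1
  col 7: (1 - 1 borrow-in) - 1 → borrow from next column: (0+2) - 1 = 1, borrow out 1
  col 8: (0 - 1 borrow-in) - 0 → borrow from next column: (-1+2) - 0 = 1, borrow out 1
  col 9: (0 - 1 borrow-in) - 1 → borrow from next column: (-1+2) - 1 = 0, borrow out 1
  col 10: (1 - 1 borrow-in) - 0 → 0 - 0 = 0, borrow out 0
Reading bits MSB→LSB: 00111001101
Strip leading zeros: 111001101
= 111001101


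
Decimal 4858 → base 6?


Divide by 6 repeatedly:
4858 ÷ 6 = 809 remainder 4
809 ÷ 6 = 134 remainder 5
134 ÷ 6 = 22 remainder 2
22 ÷ 6 = 3 remainder 4
3 ÷ 6 = 0 remainder 3
Reading remainders bottom-up:
= 34254


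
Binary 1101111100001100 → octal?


Group into 3-bit groups: 001101111100001100
  001 = 1
  101 = 5
  111 = 7
  100 = 4
  001 = 1
  100 = 4
= 0o157414


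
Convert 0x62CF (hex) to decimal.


Positional values:
Position 0: F × 16^0 = 15 × 1 = 15
Position 1: C × 16^1 = 12 × 16 = 192
Position 2: 2 × 16^2 = 2 × 256 = 512
Position 3: 6 × 16^3 = 6 × 4096 = 24576
Sum = 15 + 192 + 512 + 24576
= 25295


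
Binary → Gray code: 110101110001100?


Binary: 110101110001100
Gray code: G = B XOR (B >> 1)
B >> 1 = 011010111000110
110101110001100 XOR 011010111000110:
  1 XOR 0 = 1
  1 XOR 1 = 0
  0 XOR 1 = 1
  1 XOR 0 = 1
  0 XOR 1 = 1
  1 XOR 0 = 1
  1 XOR 1 = 0
  1 XOR 1 = 0
  0 XOR 1 = 1
  0 XOR 0 = 0
  0 XOR 0 = 0
  1 XOR 0 = 1
  1 XOR 1 = 0
  0 XOR 1 = 1
  0 XOR 0 = 0
= 101111001001010


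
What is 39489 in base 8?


Divide by 8 repeatedly:
39489 ÷ 8 = 4936 remainder 1
4936 ÷ 8 = 617 remainder 0
617 ÷ 8 = 77 remainder 1
77 ÷ 8 = 9 remainder 5
9 ÷ 8 = 1 remainder 1
1 ÷ 8 = 0 remainder 1
Reading remainders bottom-up:
= 0o115101


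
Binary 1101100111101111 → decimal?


Positional values:
Bit 0: 1 × 2^0 = 1
Bit 1: 1 × 2^1 = 2
Bit 2: 1 × 2^2 = 4
Bit 3: 1 × 2^3 = 8
Bit 5: 1 × 2^5 = 32
Bit 6: 1 × 2^6 = 64
Bit 7: 1 × 2^7 = 128
Bit 8: 1 × 2^8 = 256
Bit 11: 1 × 2^11 = 2048
Bit 12: 1 × 2^12 = 4096
Bit 14: 1 × 2^14 = 16384
Bit 15: 1 × 2^15 = 32768
Sum = 1 + 2 + 4 + 8 + 32 + 64 + 128 + 256 + 2048 + 4096 + 16384 + 32768
= 55791


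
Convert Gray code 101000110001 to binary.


Gray code: 101000110001
MSB stays the same: 1
Each subsequent bit = prev_binary XOR current_gray:
  B[1] = 1 XOR 0 = 1
  B[2] = 1 XOR 1 = 0
  B[3] = 0 XOR 0 = 0
  B[4] = 0 XOR 0 = 0
  B[5] = 0 XOR 0 = 0
  B[6] = 0 XOR 1 = 1
  B[7] = 1 XOR 1 = 0
  B[8] = 0 XOR 0 = 0
  B[9] = 0 XOR 0 = 0
  B[10] = 0 XOR 0 = 0
  B[11] = 0 XOR 1 = 1
= 110000100001 (3105 decimal)


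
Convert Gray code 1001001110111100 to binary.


Gray code: 1001001110111100
MSB stays the same: 1
Each subsequent bit = prev_binary XOR current_gray:
  B[1] = 1 XOR 0 = 1
  B[2] = 1 XOR 0 = 1
  B[3] = 1 XOR 1 = 0
  B[4] = 0 XOR 0 = 0
  B[5] = 0 XOR 0 = 0
  B[6] = 0 XOR 1 = 1
  B[7] = 1 XOR 1 = 0
  B[8] = 0 XOR 1 = 1
  B[9] = 1 XOR 0 = 1
  B[10] = 1 XOR 1 = 0
  B[11] = 0 XOR 1 = 1
  B[12] = 1 XOR 1 = 0
  B[13] = 0 XOR 1 = 1
  B[14] = 1 XOR 0 = 1
  B[15] = 1 XOR 0 = 1
= 1110001011010111 (58071 decimal)


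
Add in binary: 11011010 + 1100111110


Align and add column by column (LSB to MSB, carry propagating):
  00011011010
+ 01100111110
  -----------
  col 0: 0 + 0 + 0 (carry in) = 0 → bit 0, carry out 0
  col 1: 1 + 1 + 0 (carry in) = 2 → bit 0, carry out 1
  col 2: 0 + 1 + 1 (carry in) = 2 → bit 0, carry out 1
  col 3: 1 + 1 + 1 (carry in) = 3 → bit 1, carry out 1
  col 4: 1 + 1 + 1 (carry in) = 3 → bit 1, carry out 1
  col 5: 0 + 1 + 1 (carry in) = 2 → bit 0, carry out 1
  col 6: 1 + 0 + 1 (carry in) = 2 → bit 0, carry out 1
  col 7: 1 + 0 + 1 (carry in) = 2 → bit 0, carry out 1
  col 8: 0 + 1 + 1 (carry in) = 2 → bit 0, carry out 1
  col 9: 0 + 1 + 1 (carry in) = 2 → bit 0, carry out 1
  col 10: 0 + 0 + 1 (carry in) = 1 → bit 1, carry out 0
Reading bits MSB→LSB: 10000011000
Strip leading zeros: 10000011000
= 10000011000


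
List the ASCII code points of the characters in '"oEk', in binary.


String: '"oEk'  (4 characters)
Per-character ASCII lookup:
  '"': special character: '"' = 34 → 100010
  'o': lowercase starts at 97: 'o' = 97 + 14 = 111 → 1101111
  'E': uppercase starts at 65: 'E' = 65 + 4 = 69 → 1000101
  'k': lowercase starts at 97: 'k' = 97 + 10 = 107 → 1101011
= 100010 1101111 1000101 1101011


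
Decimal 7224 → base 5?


Divide by 5 repeatedly:
7224 ÷ 5 = 1444 remainder 4
1444 ÷ 5 = 288 remainder 4
288 ÷ 5 = 57 remainder 3
57 ÷ 5 = 11 remainder 2
11 ÷ 5 = 2 remainder 1
2 ÷ 5 = 0 remainder 2
Reading remainders bottom-up:
= 212344


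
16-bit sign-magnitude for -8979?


Sign bit: 1 (negative)
Magnitude: 8979 = 010001100010011
= 1010001100010011


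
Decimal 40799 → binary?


Divide by 2 repeatedly:
40799 ÷ 2 = 20399 remainder 1
20399 ÷ 2 = 10199 remainder 1
10199 ÷ 2 = 5099 remainder 1
5099 ÷ 2 = 2549 remainder 1
2549 ÷ 2 = 1274 remainder 1
1274 ÷ 2 = 637 remainder 0
637 ÷ 2 = 318 remainder 1
318 ÷ 2 = 159 remainder 0
159 ÷ 2 = 79 remainder 1
79 ÷ 2 = 39 remainder 1
39 ÷ 2 = 19 remainder 1
19 ÷ 2 = 9 remainder 1
9 ÷ 2 = 4 remainder 1
4 ÷ 2 = 2 remainder 0
2 ÷ 2 = 1 remainder 0
1 ÷ 2 = 0 remainder 1
Reading remainders bottom-up:
= 1001111101011111


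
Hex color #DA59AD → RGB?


Hex: #DA59AD
R = DA₁₆ = 218
G = 59₁₆ = 89
B = AD₁₆ = 173
= RGB(218, 89, 173)


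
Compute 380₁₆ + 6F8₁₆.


Align and add column by column (LSB to MSB, each column mod 16 with carry):
  0380
+ 06F8
  ----
  col 0: 0(0) + 8(8) + 0 (carry in) = 8 → 8(8), carry out 0
  col 1: 8(8) + F(15) + 0 (carry in) = 23 → 7(7), carry out 1
  col 2: 3(3) + 6(6) + 1 (carry in) = 10 → A(10), carry out 0
  col 3: 0(0) + 0(0) + 0 (carry in) = 0 → 0(0), carry out 0
Reading digits MSB→LSB: 0A78
Strip leading zeros: A78
= 0xA78


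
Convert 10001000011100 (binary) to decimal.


Positional values:
Bit 2: 1 × 2^2 = 4
Bit 3: 1 × 2^3 = 8
Bit 4: 1 × 2^4 = 16
Bit 9: 1 × 2^9 = 512
Bit 13: 1 × 2^13 = 8192
Sum = 4 + 8 + 16 + 512 + 8192
= 8732


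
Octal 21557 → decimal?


Positional values:
Position 0: 7 × 8^0 = 7
Position 1: 5 × 8^1 = 40
Position 2: 5 × 8^2 = 320
Position 3: 1 × 8^3 = 512
Position 4: 2 × 8^4 = 8192
Sum = 7 + 40 + 320 + 512 + 8192
= 9071


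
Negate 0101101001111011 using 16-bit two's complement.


Original: 0101101001111011
Step 1 - Invert all bits: 1010010110000100
Step 2 - Add 1: 1010010110000100 + 1
= 1010010110000101 (represents -23163)


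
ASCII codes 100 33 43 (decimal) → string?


Codes (decimal): 100 33 43
Per-code ASCII lookup:
  100  (range 97-122: lowercase, 100 - 97 = 3) → 'd'
  33  (special character) → '!'
  43  (special character) → '+'
= 'd!+'


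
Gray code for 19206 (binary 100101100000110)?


Binary: 100101100000110
Gray code: G = B XOR (B >> 1)
B >> 1 = 010010110000011
100101100000110 XOR 010010110000011:
  1 XOR 0 = 1
  0 XOR 1 = 1
  0 XOR 0 = 0
  1 XOR 0 = 1
  0 XOR 1 = 1
  1 XOR 0 = 1
  1 XOR 1 = 0
  0 XOR 1 = 1
  0 XOR 0 = 0
  0 XOR 0 = 0
  0 XOR 0 = 0
  0 XOR 0 = 0
  1 XOR 0 = 1
  1 XOR 1 = 0
  0 XOR 1 = 1
= 110111010000101


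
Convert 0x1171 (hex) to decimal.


Positional values:
Position 0: 1 × 16^0 = 1 × 1 = 1
Position 1: 7 × 16^1 = 7 × 16 = 112
Position 2: 1 × 16^2 = 1 × 256 = 256
Position 3: 1 × 16^3 = 1 × 4096 = 4096
Sum = 1 + 112 + 256 + 4096
= 4465


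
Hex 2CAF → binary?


Each hex digit → 4 binary bits:
  2 = 0010
  C = 1100
  A = 1010
  F = 1111
Concatenate: 0010 1100 1010 1111
= 0010110010101111


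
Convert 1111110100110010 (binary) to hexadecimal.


Group into 4-bit nibbles: 1111110100110010
  1111 = F
  1101 = D
  0011 = 3
  0010 = 2
= 0xFD32


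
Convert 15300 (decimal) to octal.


Divide by 8 repeatedly:
15300 ÷ 8 = 1912 remainder 4
1912 ÷ 8 = 239 remainder 0
239 ÷ 8 = 29 remainder 7
29 ÷ 8 = 3 remainder 5
3 ÷ 8 = 0 remainder 3
Reading remainders bottom-up:
= 0o35704


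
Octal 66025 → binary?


Each octal digit → 3 binary bits:
  6 = 110
  6 = 110
  0 = 000
  2 = 010
  5 = 101
Concatenate: 110 110 000 010 101
= 110110000010101


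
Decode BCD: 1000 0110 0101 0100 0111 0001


Each 4-bit group → digit:
  1000 → 8
  0110 → 6
  0101 → 5
  0100 → 4
  0111 → 7
  0001 → 1
= 865471


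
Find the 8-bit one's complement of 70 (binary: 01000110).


Original: 01000110
Invert all bits:
  bit 0: 0 → 1
  bit 1: 1 → 0
  bit 2: 0 → 1
  bit 3: 0 → 1
  bit 4: 0 → 1
  bit 5: 1 → 0
  bit 6: 1 → 0
  bit 7: 0 → 1
= 10111001


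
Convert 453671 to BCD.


Each digit → 4-bit binary:
  4 → 0100
  5 → 0101
  3 → 0011
  6 → 0110
  7 → 0111
  1 → 0001
= 0100 0101 0011 0110 0111 0001


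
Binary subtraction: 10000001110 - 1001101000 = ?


Align and subtract column by column (LSB to MSB, borrowing when needed):
  10000001110
- 01001101000
  -----------
  col 0: (0 - 0 borrow-in) - 0 → 0 - 0 = 0, borrow out 0
  col 1: (1 - 0 borrow-in) - 0 → 1 - 0 = 1, borrow out 0
  col 2: (1 - 0 borrow-in) - 0 → 1 - 0 = 1, borrow out 0
  col 3: (1 - 0 borrow-in) - 1 → 1 - 1 = 0, borrow out 0
  col 4: (0 - 0 borrow-in) - 0 → 0 - 0 = 0, borrow out 0
  col 5: (0 - 0 borrow-in) - 1 → borrow from next column: (0+2) - 1 = 1, borrow out 1
  col 6: (0 - 1 borrow-in) - 1 → borrow from next column: (-1+2) - 1 = 0, borrow out 1
  col 7: (0 - 1 borrow-in) - 0 → borrow from next column: (-1+2) - 0 = 1, borrow out 1
  col 8: (0 - 1 borrow-in) - 0 → borrow from next column: (-1+2) - 0 = 1, borrow out 1
  col 9: (0 - 1 borrow-in) - 1 → borrow from next column: (-1+2) - 1 = 0, borrow out 1
  col 10: (1 - 1 borrow-in) - 0 → 0 - 0 = 0, borrow out 0
Reading bits MSB→LSB: 00110100110
Strip leading zeros: 110100110
= 110100110


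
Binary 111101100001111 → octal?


Group into 3-bit groups: 111101100001111
  111 = 7
  101 = 5
  100 = 4
  001 = 1
  111 = 7
= 0o75417


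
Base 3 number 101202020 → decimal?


Positional values (base 3):
  0 × 3^0 = 0 × 1 = 0
  2 × 3^1 = 2 × 3 = 6
  0 × 3^2 = 0 × 9 = 0
  2 × 3^3 = 2 × 27 = 54
  0 × 3^4 = 0 × 81 = 0
  2 × 3^5 = 2 × 243 = 486
  1 × 3^6 = 1 × 729 = 729
  0 × 3^7 = 0 × 2187 = 0
  1 × 3^8 = 1 × 6561 = 6561
Sum = 0 + 6 + 0 + 54 + 0 + 486 + 729 + 0 + 6561
= 7836


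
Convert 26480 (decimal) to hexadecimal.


Divide by 16 repeatedly:
26480 ÷ 16 = 1655 remainder 0 (0)
1655 ÷ 16 = 103 remainder 7 (7)
103 ÷ 16 = 6 remainder 7 (7)
6 ÷ 16 = 0 remainder 6 (6)
Reading remainders bottom-up:
= 0x6770


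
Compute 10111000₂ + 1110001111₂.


Align and add column by column (LSB to MSB, carry propagating):
  00010111000
+ 01110001111
  -----------
  col 0: 0 + 1 + 0 (carry in) = 1 → bit 1, carry out 0
  col 1: 0 + 1 + 0 (carry in) = 1 → bit 1, carry out 0
  col 2: 0 + 1 + 0 (carry in) = 1 → bit 1, carry out 0
  col 3: 1 + 1 + 0 (carry in) = 2 → bit 0, carry out 1
  col 4: 1 + 0 + 1 (carry in) = 2 → bit 0, carry out 1
  col 5: 1 + 0 + 1 (carry in) = 2 → bit 0, carry out 1
  col 6: 0 + 0 + 1 (carry in) = 1 → bit 1, carry out 0
  col 7: 1 + 1 + 0 (carry in) = 2 → bit 0, carry out 1
  col 8: 0 + 1 + 1 (carry in) = 2 → bit 0, carry out 1
  col 9: 0 + 1 + 1 (carry in) = 2 → bit 0, carry out 1
  col 10: 0 + 0 + 1 (carry in) = 1 → bit 1, carry out 0
Reading bits MSB→LSB: 10001000111
Strip leading zeros: 10001000111
= 10001000111


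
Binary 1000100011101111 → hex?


Group into 4-bit nibbles: 1000100011101111
  1000 = 8
  1000 = 8
  1110 = E
  1111 = F
= 0x88EF


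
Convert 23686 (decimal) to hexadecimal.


Divide by 16 repeatedly:
23686 ÷ 16 = 1480 remainder 6 (6)
1480 ÷ 16 = 92 remainder 8 (8)
92 ÷ 16 = 5 remainder 12 (C)
5 ÷ 16 = 0 remainder 5 (5)
Reading remainders bottom-up:
= 0x5C86


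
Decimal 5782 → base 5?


Divide by 5 repeatedly:
5782 ÷ 5 = 1156 remainder 2
1156 ÷ 5 = 231 remainder 1
231 ÷ 5 = 46 remainder 1
46 ÷ 5 = 9 remainder 1
9 ÷ 5 = 1 remainder 4
1 ÷ 5 = 0 remainder 1
Reading remainders bottom-up:
= 141112


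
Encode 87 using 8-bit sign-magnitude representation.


Sign bit: 0 (positive)
Magnitude: 87 = 1010111
= 01010111


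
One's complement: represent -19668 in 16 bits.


Original: 0100110011010100
Invert all bits:
  bit 0: 0 → 1
  bit 1: 1 → 0
  bit 2: 0 → 1
  bit 3: 0 → 1
  bit 4: 1 → 0
  bit 5: 1 → 0
  bit 6: 0 → 1
  bit 7: 0 → 1
  bit 8: 1 → 0
  bit 9: 1 → 0
  bit 10: 0 → 1
  bit 11: 1 → 0
  bit 12: 0 → 1
  bit 13: 1 → 0
  bit 14: 0 → 1
  bit 15: 0 → 1
= 1011001100101011


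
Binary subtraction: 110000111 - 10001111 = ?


Align and subtract column by column (LSB to MSB, borrowing when needed):
  110000111
- 010001111
  ---------
  col 0: (1 - 0 borrow-in) - 1 → 1 - 1 = 0, borrow out 0
  col 1: (1 - 0 borrow-in) - 1 → 1 - 1 = 0, borrow out 0
  col 2: (1 - 0 borrow-in) - 1 → 1 - 1 = 0, borrow out 0
  col 3: (0 - 0 borrow-in) - 1 → borrow from next column: (0+2) - 1 = 1, borrow out 1
  col 4: (0 - 1 borrow-in) - 0 → borrow from next column: (-1+2) - 0 = 1, borrow out 1
  col 5: (0 - 1 borrow-in) - 0 → borrow from next column: (-1+2) - 0 = 1, borrow out 1
  col 6: (0 - 1 borrow-in) - 0 → borrow from next column: (-1+2) - 0 = 1, borrow out 1
  col 7: (1 - 1 borrow-in) - 1 → borrow from next column: (0+2) - 1 = 1, borrow out 1
  col 8: (1 - 1 borrow-in) - 0 → 0 - 0 = 0, borrow out 0
Reading bits MSB→LSB: 011111000
Strip leading zeros: 11111000
= 11111000


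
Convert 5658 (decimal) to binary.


Divide by 2 repeatedly:
5658 ÷ 2 = 2829 remainder 0
2829 ÷ 2 = 1414 remainder 1
1414 ÷ 2 = 707 remainder 0
707 ÷ 2 = 353 remainder 1
353 ÷ 2 = 176 remainder 1
176 ÷ 2 = 88 remainder 0
88 ÷ 2 = 44 remainder 0
44 ÷ 2 = 22 remainder 0
22 ÷ 2 = 11 remainder 0
11 ÷ 2 = 5 remainder 1
5 ÷ 2 = 2 remainder 1
2 ÷ 2 = 1 remainder 0
1 ÷ 2 = 0 remainder 1
Reading remainders bottom-up:
= 1011000011010


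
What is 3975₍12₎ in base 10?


Positional values (base 12):
  5 × 12^0 = 5 × 1 = 5
  7 × 12^1 = 7 × 12 = 84
  9 × 12^2 = 9 × 144 = 1296
  3 × 12^3 = 3 × 1728 = 5184
Sum = 5 + 84 + 1296 + 5184
= 6569


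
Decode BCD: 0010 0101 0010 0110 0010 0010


Each 4-bit group → digit:
  0010 → 2
  0101 → 5
  0010 → 2
  0110 → 6
  0010 → 2
  0010 → 2
= 252622


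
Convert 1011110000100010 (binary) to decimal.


Positional values:
Bit 1: 1 × 2^1 = 2
Bit 5: 1 × 2^5 = 32
Bit 10: 1 × 2^10 = 1024
Bit 11: 1 × 2^11 = 2048
Bit 12: 1 × 2^12 = 4096
Bit 13: 1 × 2^13 = 8192
Bit 15: 1 × 2^15 = 32768
Sum = 2 + 32 + 1024 + 2048 + 4096 + 8192 + 32768
= 48162


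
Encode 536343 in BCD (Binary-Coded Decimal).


Each digit → 4-bit binary:
  5 → 0101
  3 → 0011
  6 → 0110
  3 → 0011
  4 → 0100
  3 → 0011
= 0101 0011 0110 0011 0100 0011


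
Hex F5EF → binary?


Each hex digit → 4 binary bits:
  F = 1111
  5 = 0101
  E = 1110
  F = 1111
Concatenate: 1111 0101 1110 1111
= 1111010111101111


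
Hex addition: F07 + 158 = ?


Align and add column by column (LSB to MSB, each column mod 16 with carry):
  0F07
+ 0158
  ----
  col 0: 7(7) + 8(8) + 0 (carry in) = 15 → F(15), carry out 0
  col 1: 0(0) + 5(5) + 0 (carry in) = 5 → 5(5), carry out 0
  col 2: F(15) + 1(1) + 0 (carry in) = 16 → 0(0), carry out 1
  col 3: 0(0) + 0(0) + 1 (carry in) = 1 → 1(1), carry out 0
Reading digits MSB→LSB: 105F
Strip leading zeros: 105F
= 0x105F


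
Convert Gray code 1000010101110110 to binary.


Gray code: 1000010101110110
MSB stays the same: 1
Each subsequent bit = prev_binary XOR current_gray:
  B[1] = 1 XOR 0 = 1
  B[2] = 1 XOR 0 = 1
  B[3] = 1 XOR 0 = 1
  B[4] = 1 XOR 0 = 1
  B[5] = 1 XOR 1 = 0
  B[6] = 0 XOR 0 = 0
  B[7] = 0 XOR 1 = 1
  B[8] = 1 XOR 0 = 1
  B[9] = 1 XOR 1 = 0
  B[10] = 0 XOR 1 = 1
  B[11] = 1 XOR 1 = 0
  B[12] = 0 XOR 0 = 0
  B[13] = 0 XOR 1 = 1
  B[14] = 1 XOR 1 = 0
  B[15] = 0 XOR 0 = 0
= 1111100110100100 (63908 decimal)


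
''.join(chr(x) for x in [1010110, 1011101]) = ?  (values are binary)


Codes (binary): 1010110 1011101
Per-code ASCII lookup:
  1010110 = 86  (range 65-90: uppercase, 86 - 65 = 21) → 'V'
  1011101 = 93  (special character) → ']'
= 'V]'


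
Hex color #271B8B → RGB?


Hex: #271B8B
R = 27₁₆ = 39
G = 1B₁₆ = 27
B = 8B₁₆ = 139
= RGB(39, 27, 139)


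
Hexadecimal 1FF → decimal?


Positional values:
Position 0: F × 16^0 = 15 × 1 = 15
Position 1: F × 16^1 = 15 × 16 = 240
Position 2: 1 × 16^2 = 1 × 256 = 256
Sum = 15 + 240 + 256
= 511


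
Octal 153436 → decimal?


Positional values:
Position 0: 6 × 8^0 = 6
Position 1: 3 × 8^1 = 24
Position 2: 4 × 8^2 = 256
Position 3: 3 × 8^3 = 1536
Position 4: 5 × 8^4 = 20480
Position 5: 1 × 8^5 = 32768
Sum = 6 + 24 + 256 + 1536 + 20480 + 32768
= 55070


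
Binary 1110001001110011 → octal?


Group into 3-bit groups: 001110001001110011
  001 = 1
  110 = 6
  001 = 1
  001 = 1
  110 = 6
  011 = 3
= 0o161163


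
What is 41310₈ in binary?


Each octal digit → 3 binary bits:
  4 = 100
  1 = 001
  3 = 011
  1 = 001
  0 = 000
Concatenate: 100 001 011 001 000
= 100001011001000


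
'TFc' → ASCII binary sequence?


String: 'TFc'  (3 characters)
Per-character ASCII lookup:
  'T': uppercase starts at 65: 'T' = 65 + 19 = 84 → 1010100
  'F': uppercase starts at 65: 'F' = 65 + 5 = 70 → 1000110
  'c': lowercase starts at 97: 'c' = 97 + 2 = 99 → 1100011
= 1010100 1000110 1100011


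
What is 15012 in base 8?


Divide by 8 repeatedly:
15012 ÷ 8 = 1876 remainder 4
1876 ÷ 8 = 234 remainder 4
234 ÷ 8 = 29 remainder 2
29 ÷ 8 = 3 remainder 5
3 ÷ 8 = 0 remainder 3
Reading remainders bottom-up:
= 0o35244


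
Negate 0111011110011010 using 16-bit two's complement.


Original: 0111011110011010
Step 1 - Invert all bits: 1000100001100101
Step 2 - Add 1: 1000100001100101 + 1
= 1000100001100110 (represents -30618)


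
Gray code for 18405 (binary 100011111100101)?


Binary: 100011111100101
Gray code: G = B XOR (B >> 1)
B >> 1 = 010001111110010
100011111100101 XOR 010001111110010:
  1 XOR 0 = 1
  0 XOR 1 = 1
  0 XOR 0 = 0
  0 XOR 0 = 0
  1 XOR 0 = 1
  1 XOR 1 = 0
  1 XOR 1 = 0
  1 XOR 1 = 0
  1 XOR 1 = 0
  1 XOR 1 = 0
  0 XOR 1 = 1
  0 XOR 0 = 0
  1 XOR 0 = 1
  0 XOR 1 = 1
  1 XOR 0 = 1
= 110010000010111


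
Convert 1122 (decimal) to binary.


Divide by 2 repeatedly:
1122 ÷ 2 = 561 remainder 0
561 ÷ 2 = 280 remainder 1
280 ÷ 2 = 140 remainder 0
140 ÷ 2 = 70 remainder 0
70 ÷ 2 = 35 remainder 0
35 ÷ 2 = 17 remainder 1
17 ÷ 2 = 8 remainder 1
8 ÷ 2 = 4 remainder 0
4 ÷ 2 = 2 remainder 0
2 ÷ 2 = 1 remainder 0
1 ÷ 2 = 0 remainder 1
Reading remainders bottom-up:
= 10001100010


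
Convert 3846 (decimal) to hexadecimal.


Divide by 16 repeatedly:
3846 ÷ 16 = 240 remainder 6 (6)
240 ÷ 16 = 15 remainder 0 (0)
15 ÷ 16 = 0 remainder 15 (F)
Reading remainders bottom-up:
= 0xF06


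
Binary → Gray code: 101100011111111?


Binary: 101100011111111
Gray code: G = B XOR (B >> 1)
B >> 1 = 010110001111111
101100011111111 XOR 010110001111111:
  1 XOR 0 = 1
  0 XOR 1 = 1
  1 XOR 0 = 1
  1 XOR 1 = 0
  0 XOR 1 = 1
  0 XOR 0 = 0
  0 XOR 0 = 0
  1 XOR 0 = 1
  1 XOR 1 = 0
  1 XOR 1 = 0
  1 XOR 1 = 0
  1 XOR 1 = 0
  1 XOR 1 = 0
  1 XOR 1 = 0
  1 XOR 1 = 0
= 111010010000000


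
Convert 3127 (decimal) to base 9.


Divide by 9 repeatedly:
3127 ÷ 9 = 347 remainder 4
347 ÷ 9 = 38 remainder 5
38 ÷ 9 = 4 remainder 2
4 ÷ 9 = 0 remainder 4
Reading remainders bottom-up:
= 4254


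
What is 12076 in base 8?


Divide by 8 repeatedly:
12076 ÷ 8 = 1509 remainder 4
1509 ÷ 8 = 188 remainder 5
188 ÷ 8 = 23 remainder 4
23 ÷ 8 = 2 remainder 7
2 ÷ 8 = 0 remainder 2
Reading remainders bottom-up:
= 0o27454


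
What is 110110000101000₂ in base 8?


Group into 3-bit groups: 110110000101000
  110 = 6
  110 = 6
  000 = 0
  101 = 5
  000 = 0
= 0o66050


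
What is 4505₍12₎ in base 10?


Positional values (base 12):
  5 × 12^0 = 5 × 1 = 5
  0 × 12^1 = 0 × 12 = 0
  5 × 12^2 = 5 × 144 = 720
  4 × 12^3 = 4 × 1728 = 6912
Sum = 5 + 0 + 720 + 6912
= 7637


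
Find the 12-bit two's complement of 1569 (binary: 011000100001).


Original: 011000100001
Step 1 - Invert all bits: 100111011110
Step 2 - Add 1: 100111011110 + 1
= 100111011111 (represents -1569)


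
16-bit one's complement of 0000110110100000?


Original: 0000110110100000
Invert all bits:
  bit 0: 0 → 1
  bit 1: 0 → 1
  bit 2: 0 → 1
  bit 3: 0 → 1
  bit 4: 1 → 0
  bit 5: 1 → 0
  bit 6: 0 → 1
  bit 7: 1 → 0
  bit 8: 1 → 0
  bit 9: 0 → 1
  bit 10: 1 → 0
  bit 11: 0 → 1
  bit 12: 0 → 1
  bit 13: 0 → 1
  bit 14: 0 → 1
  bit 15: 0 → 1
= 1111001001011111


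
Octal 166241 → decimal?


Positional values:
Position 0: 1 × 8^0 = 1
Position 1: 4 × 8^1 = 32
Position 2: 2 × 8^2 = 128
Position 3: 6 × 8^3 = 3072
Position 4: 6 × 8^4 = 24576
Position 5: 1 × 8^5 = 32768
Sum = 1 + 32 + 128 + 3072 + 24576 + 32768
= 60577


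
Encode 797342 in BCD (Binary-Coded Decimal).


Each digit → 4-bit binary:
  7 → 0111
  9 → 1001
  7 → 0111
  3 → 0011
  4 → 0100
  2 → 0010
= 0111 1001 0111 0011 0100 0010


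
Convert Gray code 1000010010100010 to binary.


Gray code: 1000010010100010
MSB stays the same: 1
Each subsequent bit = prev_binary XOR current_gray:
  B[1] = 1 XOR 0 = 1
  B[2] = 1 XOR 0 = 1
  B[3] = 1 XOR 0 = 1
  B[4] = 1 XOR 0 = 1
  B[5] = 1 XOR 1 = 0
  B[6] = 0 XOR 0 = 0
  B[7] = 0 XOR 0 = 0
  B[8] = 0 XOR 1 = 1
  B[9] = 1 XOR 0 = 1
  B[10] = 1 XOR 1 = 0
  B[11] = 0 XOR 0 = 0
  B[12] = 0 XOR 0 = 0
  B[13] = 0 XOR 0 = 0
  B[14] = 0 XOR 1 = 1
  B[15] = 1 XOR 0 = 1
= 1111100011000011 (63683 decimal)


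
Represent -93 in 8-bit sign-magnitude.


Sign bit: 1 (negative)
Magnitude: 93 = 1011101
= 11011101


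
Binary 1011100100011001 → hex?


Group into 4-bit nibbles: 1011100100011001
  1011 = B
  1001 = 9
  0001 = 1
  1001 = 9
= 0xB919


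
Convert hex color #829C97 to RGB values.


Hex: #829C97
R = 82₁₆ = 130
G = 9C₁₆ = 156
B = 97₁₆ = 151
= RGB(130, 156, 151)


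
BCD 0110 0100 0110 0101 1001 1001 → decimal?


Each 4-bit group → digit:
  0110 → 6
  0100 → 4
  0110 → 6
  0101 → 5
  1001 → 9
  1001 → 9
= 646599


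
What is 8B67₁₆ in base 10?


Positional values:
Position 0: 7 × 16^0 = 7 × 1 = 7
Position 1: 6 × 16^1 = 6 × 16 = 96
Position 2: B × 16^2 = 11 × 256 = 2816
Position 3: 8 × 16^3 = 8 × 4096 = 32768
Sum = 7 + 96 + 2816 + 32768
= 35687


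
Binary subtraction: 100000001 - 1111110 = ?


Align and subtract column by column (LSB to MSB, borrowing when needed):
  100000001
- 001111110
  ---------
  col 0: (1 - 0 borrow-in) - 0 → 1 - 0 = 1, borrow out 0
  col 1: (0 - 0 borrow-in) - 1 → borrow from next column: (0+2) - 1 = 1, borrow out 1
  col 2: (0 - 1 borrow-in) - 1 → borrow from next column: (-1+2) - 1 = 0, borrow out 1
  col 3: (0 - 1 borrow-in) - 1 → borrow from next column: (-1+2) - 1 = 0, borrow out 1
  col 4: (0 - 1 borrow-in) - 1 → borrow from next column: (-1+2) - 1 = 0, borrow out 1
  col 5: (0 - 1 borrow-in) - 1 → borrow from next column: (-1+2) - 1 = 0, borrow out 1
  col 6: (0 - 1 borrow-in) - 1 → borrow from next column: (-1+2) - 1 = 0, borrow out 1
  col 7: (0 - 1 borrow-in) - 0 → borrow from next column: (-1+2) - 0 = 1, borrow out 1
  col 8: (1 - 1 borrow-in) - 0 → 0 - 0 = 0, borrow out 0
Reading bits MSB→LSB: 010000011
Strip leading zeros: 10000011
= 10000011


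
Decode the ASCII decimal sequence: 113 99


Codes (decimal): 113 99
Per-code ASCII lookup:
  113  (range 97-122: lowercase, 113 - 97 = 16) → 'q'
  99  (range 97-122: lowercase, 99 - 97 = 2) → 'c'
= 'qc'


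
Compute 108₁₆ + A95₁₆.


Align and add column by column (LSB to MSB, each column mod 16 with carry):
  0108
+ 0A95
  ----
  col 0: 8(8) + 5(5) + 0 (carry in) = 13 → D(13), carry out 0
  col 1: 0(0) + 9(9) + 0 (carry in) = 9 → 9(9), carry out 0
  col 2: 1(1) + A(10) + 0 (carry in) = 11 → B(11), carry out 0
  col 3: 0(0) + 0(0) + 0 (carry in) = 0 → 0(0), carry out 0
Reading digits MSB→LSB: 0B9D
Strip leading zeros: B9D
= 0xB9D


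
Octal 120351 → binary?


Each octal digit → 3 binary bits:
  1 = 001
  2 = 010
  0 = 000
  3 = 011
  5 = 101
  1 = 001
Concatenate: 001 010 000 011 101 001
= 001010000011101001


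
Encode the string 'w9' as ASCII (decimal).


String: 'w9'  (2 characters)
Per-character ASCII lookup:
  'w': lowercase starts at 97: 'w' = 97 + 22 = 119
  '9': digits start at 48: '9' = 48 + 9 = 57
= 119 57


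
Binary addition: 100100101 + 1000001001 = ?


Align and add column by column (LSB to MSB, carry propagating):
  00100100101
+ 01000001001
  -----------
  col 0: 1 + 1 + 0 (carry in) = 2 → bit 0, carry out 1
  col 1: 0 + 0 + 1 (carry in) = 1 → bit 1, carry out 0
  col 2: 1 + 0 + 0 (carry in) = 1 → bit 1, carry out 0
  col 3: 0 + 1 + 0 (carry in) = 1 → bit 1, carry out 0
  col 4: 0 + 0 + 0 (carry in) = 0 → bit 0, carry out 0
  col 5: 1 + 0 + 0 (carry in) = 1 → bit 1, carry out 0
  col 6: 0 + 0 + 0 (carry in) = 0 → bit 0, carry out 0
  col 7: 0 + 0 + 0 (carry in) = 0 → bit 0, carry out 0
  col 8: 1 + 0 + 0 (carry in) = 1 → bit 1, carry out 0
  col 9: 0 + 1 + 0 (carry in) = 1 → bit 1, carry out 0
  col 10: 0 + 0 + 0 (carry in) = 0 → bit 0, carry out 0
Reading bits MSB→LSB: 01100101110
Strip leading zeros: 1100101110
= 1100101110


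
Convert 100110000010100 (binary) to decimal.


Positional values:
Bit 2: 1 × 2^2 = 4
Bit 4: 1 × 2^4 = 16
Bit 10: 1 × 2^10 = 1024
Bit 11: 1 × 2^11 = 2048
Bit 14: 1 × 2^14 = 16384
Sum = 4 + 16 + 1024 + 2048 + 16384
= 19476


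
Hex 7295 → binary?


Each hex digit → 4 binary bits:
  7 = 0111
  2 = 0010
  9 = 1001
  5 = 0101
Concatenate: 0111 0010 1001 0101
= 0111001010010101


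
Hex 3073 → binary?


Each hex digit → 4 binary bits:
  3 = 0011
  0 = 0000
  7 = 0111
  3 = 0011
Concatenate: 0011 0000 0111 0011
= 0011000001110011


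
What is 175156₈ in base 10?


Positional values:
Position 0: 6 × 8^0 = 6
Position 1: 5 × 8^1 = 40
Position 2: 1 × 8^2 = 64
Position 3: 5 × 8^3 = 2560
Position 4: 7 × 8^4 = 28672
Position 5: 1 × 8^5 = 32768
Sum = 6 + 40 + 64 + 2560 + 28672 + 32768
= 64110


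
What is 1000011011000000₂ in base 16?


Group into 4-bit nibbles: 1000011011000000
  1000 = 8
  0110 = 6
  1100 = C
  0000 = 0
= 0x86C0


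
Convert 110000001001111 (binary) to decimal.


Positional values:
Bit 0: 1 × 2^0 = 1
Bit 1: 1 × 2^1 = 2
Bit 2: 1 × 2^2 = 4
Bit 3: 1 × 2^3 = 8
Bit 6: 1 × 2^6 = 64
Bit 13: 1 × 2^13 = 8192
Bit 14: 1 × 2^14 = 16384
Sum = 1 + 2 + 4 + 8 + 64 + 8192 + 16384
= 24655


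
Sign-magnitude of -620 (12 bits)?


Sign bit: 1 (negative)
Magnitude: 620 = 01001101100
= 101001101100


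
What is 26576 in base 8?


Divide by 8 repeatedly:
26576 ÷ 8 = 3322 remainder 0
3322 ÷ 8 = 415 remainder 2
415 ÷ 8 = 51 remainder 7
51 ÷ 8 = 6 remainder 3
6 ÷ 8 = 0 remainder 6
Reading remainders bottom-up:
= 0o63720


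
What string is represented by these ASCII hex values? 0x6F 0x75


Codes (hex): 0x6F 0x75
Per-code ASCII lookup:
  0x6F = 111  (range 97-122: lowercase, 111 - 97 = 14) → 'o'
  0x75 = 117  (range 97-122: lowercase, 117 - 97 = 20) → 'u'
= 'ou'


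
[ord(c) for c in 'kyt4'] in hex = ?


String: 'kyt4'  (4 characters)
Per-character ASCII lookup:
  'k': lowercase starts at 97: 'k' = 97 + 10 = 107 → 0x6B
  'y': lowercase starts at 97: 'y' = 97 + 24 = 121 → 0x79
  't': lowercase starts at 97: 't' = 97 + 19 = 116 → 0x74
  '4': digits start at 48: '4' = 48 + 4 = 52 → 0x34
= 0x6B 0x79 0x74 0x34


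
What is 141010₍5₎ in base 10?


Positional values (base 5):
  0 × 5^0 = 0 × 1 = 0
  1 × 5^1 = 1 × 5 = 5
  0 × 5^2 = 0 × 25 = 0
  1 × 5^3 = 1 × 125 = 125
  4 × 5^4 = 4 × 625 = 2500
  1 × 5^5 = 1 × 3125 = 3125
Sum = 0 + 5 + 0 + 125 + 2500 + 3125
= 5755


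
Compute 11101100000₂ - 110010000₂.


Align and subtract column by column (LSB to MSB, borrowing when needed):
  11101100000
- 00110010000
  -----------
  col 0: (0 - 0 borrow-in) - 0 → 0 - 0 = 0, borrow out 0
  col 1: (0 - 0 borrow-in) - 0 → 0 - 0 = 0, borrow out 0
  col 2: (0 - 0 borrow-in) - 0 → 0 - 0 = 0, borrow out 0
  col 3: (0 - 0 borrow-in) - 0 → 0 - 0 = 0, borrow out 0
  col 4: (0 - 0 borrow-in) - 1 → borrow from next column: (0+2) - 1 = 1, borrow out 1
  col 5: (1 - 1 borrow-in) - 0 → 0 - 0 = 0, borrow out 0
  col 6: (1 - 0 borrow-in) - 0 → 1 - 0 = 1, borrow out 0
  col 7: (0 - 0 borrow-in) - 1 → borrow from next column: (0+2) - 1 = 1, borrow out 1
  col 8: (1 - 1 borrow-in) - 1 → borrow from next column: (0+2) - 1 = 1, borrow out 1
  col 9: (1 - 1 borrow-in) - 0 → 0 - 0 = 0, borrow out 0
  col 10: (1 - 0 borrow-in) - 0 → 1 - 0 = 1, borrow out 0
Reading bits MSB→LSB: 10111010000
Strip leading zeros: 10111010000
= 10111010000
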